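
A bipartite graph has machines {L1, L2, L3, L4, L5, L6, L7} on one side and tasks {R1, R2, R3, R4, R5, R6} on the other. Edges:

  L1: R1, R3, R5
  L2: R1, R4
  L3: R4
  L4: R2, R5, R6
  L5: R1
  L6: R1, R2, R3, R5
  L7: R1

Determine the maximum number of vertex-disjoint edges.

5

Unit-capacity flow: source→left, listed edges, right→sink; max matching = max flow.
Augmenting path L1→R1 (+1); matched 1.
Augmenting path L2→R4 (+1); matched 2.
Augmenting path L4→R2 (+1); matched 3.
Augmenting path L6→R3 (+1); matched 4.
Augmenting path L5→R1→L1→R5 (+1); matched 5.
No augmenting path remains; maximum matching = 5.
König certificate: {L1, L4, L6, R1, R4} is a vertex cover of size 5 (every listed pair touches it), so no matching can be larger.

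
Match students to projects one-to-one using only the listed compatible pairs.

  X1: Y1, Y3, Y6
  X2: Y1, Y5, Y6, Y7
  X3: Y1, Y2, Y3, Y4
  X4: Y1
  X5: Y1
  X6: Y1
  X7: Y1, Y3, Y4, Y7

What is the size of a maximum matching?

Unit-capacity flow: source→left, listed edges, right→sink; max matching = max flow.
Augmenting path X1→Y1 (+1); matched 1.
Augmenting path X2→Y5 (+1); matched 2.
Augmenting path X3→Y2 (+1); matched 3.
Augmenting path X7→Y3 (+1); matched 4.
Augmenting path X4→Y1→X1→Y6 (+1); matched 5.
No augmenting path remains; maximum matching = 5.
König certificate: {X1, X2, X3, X7, Y1} is a vertex cover of size 5 (every listed pair touches it), so no matching can be larger.

5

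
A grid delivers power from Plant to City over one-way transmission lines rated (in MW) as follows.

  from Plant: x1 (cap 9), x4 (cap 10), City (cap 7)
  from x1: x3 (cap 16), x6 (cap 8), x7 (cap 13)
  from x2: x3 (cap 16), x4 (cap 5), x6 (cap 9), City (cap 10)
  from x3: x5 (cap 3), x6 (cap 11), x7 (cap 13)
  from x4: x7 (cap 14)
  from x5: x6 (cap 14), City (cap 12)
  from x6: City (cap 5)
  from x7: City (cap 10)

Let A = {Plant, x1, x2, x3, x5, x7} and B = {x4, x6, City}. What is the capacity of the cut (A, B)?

96

Edges leaving {Plant, x1, x2, x3, x5, x7}: Plant→x4 (10), Plant→City (7), x1→x6 (8), x2→x4 (5), x2→x6 (9), x2→City (10), x3→x6 (11), x5→x6 (14), x5→City (12), x7→City (10).
Cut capacity = 10 + 7 + 8 + 5 + 9 + 10 + 11 + 14 + 12 + 10 = 96.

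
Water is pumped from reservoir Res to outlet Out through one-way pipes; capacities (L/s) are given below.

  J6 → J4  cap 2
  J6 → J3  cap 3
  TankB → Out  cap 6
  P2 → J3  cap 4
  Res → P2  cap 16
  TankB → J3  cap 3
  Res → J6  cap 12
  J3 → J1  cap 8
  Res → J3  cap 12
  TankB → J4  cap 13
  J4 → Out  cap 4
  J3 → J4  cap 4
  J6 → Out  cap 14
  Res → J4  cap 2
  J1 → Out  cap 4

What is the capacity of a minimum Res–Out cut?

Augment Res→J6→Out: bottleneck 12, flow now 12.
Augment Res→J4→Out: bottleneck 2, flow now 14.
Augment Res→J3→J4→Out: bottleneck 2, flow now 16.
Augment Res→J3→J1→Out: bottleneck 4, flow now 20.
No augmenting path remains; maximum flow = 20.
By max-flow min-cut, the minimum cut capacity equals the max flow.
In the residual graph, reachable from Res: {Res, P2, J3, J4, J1}.
Min-cut edges: Res→J6 (12), J4→Out (4), J1→Out (4); capacity 12 + 4 + 4 = 20.

20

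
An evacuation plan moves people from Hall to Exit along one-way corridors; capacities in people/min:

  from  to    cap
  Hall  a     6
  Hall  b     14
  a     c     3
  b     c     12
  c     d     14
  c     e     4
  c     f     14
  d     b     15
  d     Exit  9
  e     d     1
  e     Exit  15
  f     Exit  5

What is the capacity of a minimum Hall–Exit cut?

15

Augment Hall→a→c→d→Exit: bottleneck 3, flow now 3.
Augment Hall→b→c→d→Exit: bottleneck 6, flow now 9.
Augment Hall→b→c→e→Exit: bottleneck 4, flow now 13.
Augment Hall→b→c→f→Exit: bottleneck 2, flow now 15.
No augmenting path remains; maximum flow = 15.
By max-flow min-cut, the minimum cut capacity equals the max flow.
In the residual graph, reachable from Hall: {Hall, a, b}.
Min-cut edges: a→c (3), b→c (12); capacity 3 + 12 = 15.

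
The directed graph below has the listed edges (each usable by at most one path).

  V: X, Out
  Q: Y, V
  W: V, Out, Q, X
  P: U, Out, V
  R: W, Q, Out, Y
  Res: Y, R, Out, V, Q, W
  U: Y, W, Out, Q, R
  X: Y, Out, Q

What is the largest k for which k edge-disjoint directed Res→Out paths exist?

5

Assign every edge capacity 1; by Menger, the answer equals the max flow.
Path Res→Out (+1); total 1.
Path Res→R→Out (+1); total 2.
Path Res→V→Out (+1); total 3.
Path Res→W→Out (+1); total 4.
Path Res→Q→V→X→Out (+1); total 5.
No residual Res→Out path; max flow = 5.
Certifying cut of size 5: {Res→Out, Res→Q, Res→R, Res→V, Res→W}.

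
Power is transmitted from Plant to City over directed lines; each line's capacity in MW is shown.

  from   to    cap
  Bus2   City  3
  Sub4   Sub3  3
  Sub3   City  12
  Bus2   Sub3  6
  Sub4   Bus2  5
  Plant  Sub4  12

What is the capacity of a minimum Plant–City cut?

Augment Plant→Sub4→Bus2→City: bottleneck 3, flow now 3.
Augment Plant→Sub4→Sub3→City: bottleneck 3, flow now 6.
Augment Plant→Sub4→Bus2→Sub3→City: bottleneck 2, flow now 8.
No augmenting path remains; maximum flow = 8.
By max-flow min-cut, the minimum cut capacity equals the max flow.
In the residual graph, reachable from Plant: {Plant, Sub4}.
Min-cut edges: Sub4→Bus2 (5), Sub4→Sub3 (3); capacity 5 + 3 = 8.

8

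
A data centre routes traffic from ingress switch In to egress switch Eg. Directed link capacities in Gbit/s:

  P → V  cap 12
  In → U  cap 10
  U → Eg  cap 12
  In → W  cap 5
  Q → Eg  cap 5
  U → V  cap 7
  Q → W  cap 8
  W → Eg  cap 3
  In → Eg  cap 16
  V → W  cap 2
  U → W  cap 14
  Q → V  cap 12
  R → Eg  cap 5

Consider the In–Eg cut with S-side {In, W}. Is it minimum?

Yes — it is a minimum cut (capacity 29).

Given cut capacity: 10 + 16 + 3 = 29.
Augment In→Eg: bottleneck 16, flow now 16.
Augment In→U→Eg: bottleneck 10, flow now 26.
Augment In→W→Eg: bottleneck 3, flow now 29.
No augmenting path remains; maximum flow = 29.
Cut capacity 29 equals the max flow, so it is a minimum cut.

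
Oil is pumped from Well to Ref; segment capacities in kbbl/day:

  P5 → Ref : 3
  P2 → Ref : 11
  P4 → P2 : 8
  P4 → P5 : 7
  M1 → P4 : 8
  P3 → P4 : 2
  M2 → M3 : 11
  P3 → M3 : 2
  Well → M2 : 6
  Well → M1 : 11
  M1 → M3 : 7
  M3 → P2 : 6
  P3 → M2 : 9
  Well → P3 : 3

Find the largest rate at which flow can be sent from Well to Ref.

Augment Well→M1→M3→P2→Ref: bottleneck 6, flow now 6.
Augment Well→M1→P4→P2→Ref: bottleneck 5, flow now 11.
Augment Well→P3→P4→P5→Ref: bottleneck 2, flow now 13.
Augment Well→M2→M3→M1→P4→P5→Ref: bottleneck 1, flow now 14. (uses reverse residual edge)
No augmenting path remains; maximum flow = 14.
In the residual graph, reachable from Well: {Well, M1, M2, P3, M3, P4, P2, P5}.
Min-cut edges: P2→Ref (11), P5→Ref (3); capacity 11 + 3 = 14.
This cut is saturated, so no flow can exceed 14.

14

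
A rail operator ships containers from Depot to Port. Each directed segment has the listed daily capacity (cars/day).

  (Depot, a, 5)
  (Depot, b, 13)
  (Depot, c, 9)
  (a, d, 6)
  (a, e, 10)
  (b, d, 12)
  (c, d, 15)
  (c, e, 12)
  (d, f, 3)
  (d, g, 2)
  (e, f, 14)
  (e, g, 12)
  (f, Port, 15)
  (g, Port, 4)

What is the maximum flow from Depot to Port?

Augment Depot→a→d→f→Port: bottleneck 3, flow now 3.
Augment Depot→a→d→g→Port: bottleneck 2, flow now 5.
Augment Depot→c→e→f→Port: bottleneck 9, flow now 14.
Augment Depot→b→d→a→e→f→Port: bottleneck 3, flow now 17. (uses reverse residual edge)
Augment Depot→b→d→a→e→g→Port: bottleneck 2, flow now 19. (uses reverse residual edge)
No augmenting path remains; maximum flow = 19.
In the residual graph, reachable from Depot: {Depot, b, d}.
Min-cut edges: Depot→a (5), Depot→c (9), d→f (3), d→g (2); capacity 5 + 9 + 3 + 2 = 19.
This cut is saturated, so no flow can exceed 19.

19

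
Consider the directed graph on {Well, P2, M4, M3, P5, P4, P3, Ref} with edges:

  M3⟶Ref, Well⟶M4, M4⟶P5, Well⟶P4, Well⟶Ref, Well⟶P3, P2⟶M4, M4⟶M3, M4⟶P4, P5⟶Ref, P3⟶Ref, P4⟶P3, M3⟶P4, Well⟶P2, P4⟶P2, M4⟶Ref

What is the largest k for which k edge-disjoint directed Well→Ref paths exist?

4

Assign every edge capacity 1; by Menger, the answer equals the max flow.
Path Well→Ref (+1); total 1.
Path Well→M4→Ref (+1); total 2.
Path Well→P3→Ref (+1); total 3.
Path Well→P2→M4→M3→Ref (+1); total 4.
No residual Well→Ref path; max flow = 4.
Certifying cut of size 4: {P2→M4, P3→Ref, Well→M4, Well→Ref}.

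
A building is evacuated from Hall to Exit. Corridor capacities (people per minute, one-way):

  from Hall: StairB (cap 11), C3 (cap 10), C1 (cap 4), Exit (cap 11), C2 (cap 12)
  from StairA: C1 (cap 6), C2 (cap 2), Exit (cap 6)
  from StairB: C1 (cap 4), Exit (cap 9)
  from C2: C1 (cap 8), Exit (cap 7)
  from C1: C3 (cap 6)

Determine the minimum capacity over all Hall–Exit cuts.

27

Augment Hall→Exit: bottleneck 11, flow now 11.
Augment Hall→StairB→Exit: bottleneck 9, flow now 20.
Augment Hall→C2→Exit: bottleneck 7, flow now 27.
No augmenting path remains; maximum flow = 27.
By max-flow min-cut, the minimum cut capacity equals the max flow.
In the residual graph, reachable from Hall: {Hall, StairB, C2, C1, C3}.
Min-cut edges: Hall→Exit (11), StairB→Exit (9), C2→Exit (7); capacity 11 + 9 + 7 = 27.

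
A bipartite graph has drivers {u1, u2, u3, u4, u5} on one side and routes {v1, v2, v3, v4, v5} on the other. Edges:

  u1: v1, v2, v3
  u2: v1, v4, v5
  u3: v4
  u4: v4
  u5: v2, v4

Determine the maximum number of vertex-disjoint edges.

4

Unit-capacity flow: source→left, listed edges, right→sink; max matching = max flow.
Augmenting path u1→v1 (+1); matched 1.
Augmenting path u2→v4 (+1); matched 2.
Augmenting path u5→v2 (+1); matched 3.
Augmenting path u3→v4→u2→v5 (+1); matched 4.
No augmenting path remains; maximum matching = 4.
König certificate: {u1, u2, u5, v4} is a vertex cover of size 4 (every listed pair touches it), so no matching can be larger.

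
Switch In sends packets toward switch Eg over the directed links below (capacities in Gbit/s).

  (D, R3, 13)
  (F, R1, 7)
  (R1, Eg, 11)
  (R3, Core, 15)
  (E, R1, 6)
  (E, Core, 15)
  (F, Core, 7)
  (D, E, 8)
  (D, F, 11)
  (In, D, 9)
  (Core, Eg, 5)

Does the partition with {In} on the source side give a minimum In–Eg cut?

Given cut capacity: 9 = 9.
Augment In→D→R3→Core→Eg: bottleneck 5, flow now 5.
Augment In→D→F→R1→Eg: bottleneck 4, flow now 9.
No augmenting path remains; maximum flow = 9.
Cut capacity 9 equals the max flow, so it is a minimum cut.

Yes — it is a minimum cut (capacity 9).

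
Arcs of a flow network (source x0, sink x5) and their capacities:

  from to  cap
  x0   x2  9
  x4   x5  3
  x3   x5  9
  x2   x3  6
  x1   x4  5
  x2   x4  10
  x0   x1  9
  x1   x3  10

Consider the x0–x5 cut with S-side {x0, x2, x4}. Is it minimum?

Given cut capacity: 9 + 6 + 3 = 18.
Augment x0→x1→x3→x5: bottleneck 9, flow now 9.
Augment x0→x2→x4→x5: bottleneck 3, flow now 12.
No augmenting path remains; maximum flow = 12.
In the residual graph, reachable from x0: {x0, x1, x2, x3, x4}.
Min-cut edges: x3→x5 (9), x4→x5 (3); capacity 9 + 3 = 12.
Cut capacity 18 exceeds the max flow 12, so it is not minimum.

No — its capacity is 18, but the minimum cut has capacity 12.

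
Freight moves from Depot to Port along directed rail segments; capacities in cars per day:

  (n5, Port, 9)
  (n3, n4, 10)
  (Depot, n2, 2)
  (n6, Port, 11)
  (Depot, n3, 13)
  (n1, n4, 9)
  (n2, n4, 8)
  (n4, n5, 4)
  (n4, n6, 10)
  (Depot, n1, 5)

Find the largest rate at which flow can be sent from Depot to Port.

Augment Depot→n1→n4→n5→Port: bottleneck 4, flow now 4.
Augment Depot→n1→n4→n6→Port: bottleneck 1, flow now 5.
Augment Depot→n2→n4→n6→Port: bottleneck 2, flow now 7.
Augment Depot→n3→n4→n6→Port: bottleneck 7, flow now 14.
No augmenting path remains; maximum flow = 14.
In the residual graph, reachable from Depot: {Depot, n1, n2, n3, n4}.
Min-cut edges: n4→n5 (4), n4→n6 (10); capacity 4 + 10 = 14.
This cut is saturated, so no flow can exceed 14.

14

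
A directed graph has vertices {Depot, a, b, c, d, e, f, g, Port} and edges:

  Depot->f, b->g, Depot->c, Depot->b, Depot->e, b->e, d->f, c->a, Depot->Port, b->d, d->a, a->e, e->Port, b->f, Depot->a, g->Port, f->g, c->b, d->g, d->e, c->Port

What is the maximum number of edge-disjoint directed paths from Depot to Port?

Assign every edge capacity 1; by Menger, the answer equals the max flow.
Path Depot→Port (+1); total 1.
Path Depot→c→Port (+1); total 2.
Path Depot→e→Port (+1); total 3.
Path Depot→b→g→Port (+1); total 4.
No residual Depot→Port path; max flow = 4.
Certifying cut of size 4: {Depot→Port, Depot→c, e→Port, g→Port}.

4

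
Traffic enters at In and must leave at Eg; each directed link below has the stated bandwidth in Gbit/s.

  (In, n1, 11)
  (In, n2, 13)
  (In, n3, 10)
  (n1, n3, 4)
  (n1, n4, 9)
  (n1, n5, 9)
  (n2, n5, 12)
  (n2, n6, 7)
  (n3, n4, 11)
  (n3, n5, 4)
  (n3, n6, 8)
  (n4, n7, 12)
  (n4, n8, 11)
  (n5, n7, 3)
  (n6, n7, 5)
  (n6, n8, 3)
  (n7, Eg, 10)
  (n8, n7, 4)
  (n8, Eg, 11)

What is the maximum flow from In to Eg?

21

Augment In→n1→n4→n7→Eg: bottleneck 9, flow now 9.
Augment In→n1→n5→n7→Eg: bottleneck 1, flow now 10.
Augment In→n2→n6→n8→Eg: bottleneck 3, flow now 13.
Augment In→n3→n4→n8→Eg: bottleneck 8, flow now 21.
No augmenting path remains; maximum flow = 21.
In the residual graph, reachable from In: {In, n1, n2, n3, n4, n5, n6, n7, n8}.
Min-cut edges: n7→Eg (10), n8→Eg (11); capacity 10 + 11 = 21.
This cut is saturated, so no flow can exceed 21.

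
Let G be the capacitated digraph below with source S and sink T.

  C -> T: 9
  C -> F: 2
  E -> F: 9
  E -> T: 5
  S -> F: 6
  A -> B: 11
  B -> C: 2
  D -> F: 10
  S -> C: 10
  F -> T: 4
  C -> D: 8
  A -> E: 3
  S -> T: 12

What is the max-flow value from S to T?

25

Augment S→T: bottleneck 12, flow now 12.
Augment S→C→T: bottleneck 9, flow now 21.
Augment S→F→T: bottleneck 4, flow now 25.
No augmenting path remains; maximum flow = 25.
In the residual graph, reachable from S: {S, C, D, F}.
Min-cut edges: S→T (12), C→T (9), F→T (4); capacity 12 + 9 + 4 = 25.
This cut is saturated, so no flow can exceed 25.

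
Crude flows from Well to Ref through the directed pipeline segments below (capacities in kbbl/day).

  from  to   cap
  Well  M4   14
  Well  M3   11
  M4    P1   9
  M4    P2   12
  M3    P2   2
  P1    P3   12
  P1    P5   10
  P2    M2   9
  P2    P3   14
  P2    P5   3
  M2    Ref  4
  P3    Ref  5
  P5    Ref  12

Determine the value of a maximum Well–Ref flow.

16

Augment Well→M4→P1→P3→Ref: bottleneck 5, flow now 5.
Augment Well→M4→P1→P5→Ref: bottleneck 4, flow now 9.
Augment Well→M4→P2→M2→Ref: bottleneck 4, flow now 13.
Augment Well→M4→P2→P5→Ref: bottleneck 1, flow now 14.
Augment Well→M3→P2→P5→Ref: bottleneck 2, flow now 16.
No augmenting path remains; maximum flow = 16.
In the residual graph, reachable from Well: {Well, M3}.
Min-cut edges: Well→M4 (14), M3→P2 (2); capacity 14 + 2 = 16.
This cut is saturated, so no flow can exceed 16.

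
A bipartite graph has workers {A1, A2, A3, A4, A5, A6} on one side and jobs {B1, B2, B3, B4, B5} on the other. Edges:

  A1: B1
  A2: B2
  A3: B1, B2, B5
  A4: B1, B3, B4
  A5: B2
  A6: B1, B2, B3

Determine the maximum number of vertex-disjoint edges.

5

Unit-capacity flow: source→left, listed edges, right→sink; max matching = max flow.
Augmenting path A1→B1 (+1); matched 1.
Augmenting path A2→B2 (+1); matched 2.
Augmenting path A3→B5 (+1); matched 3.
Augmenting path A4→B3 (+1); matched 4.
Augmenting path A6→B3→A4→B4 (+1); matched 5.
No augmenting path remains; maximum matching = 5.
König certificate: {A1, A3, A4, A6, B2} is a vertex cover of size 5 (every listed pair touches it), so no matching can be larger.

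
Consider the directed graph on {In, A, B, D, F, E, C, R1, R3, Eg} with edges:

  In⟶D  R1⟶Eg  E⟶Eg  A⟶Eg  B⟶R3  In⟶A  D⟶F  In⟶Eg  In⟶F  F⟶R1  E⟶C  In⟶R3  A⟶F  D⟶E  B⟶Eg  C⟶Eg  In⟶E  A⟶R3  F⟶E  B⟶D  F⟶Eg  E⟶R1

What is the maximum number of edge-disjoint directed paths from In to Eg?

5

Assign every edge capacity 1; by Menger, the answer equals the max flow.
Path In→Eg (+1); total 1.
Path In→A→Eg (+1); total 2.
Path In→F→Eg (+1); total 3.
Path In→E→Eg (+1); total 4.
Path In→D→F→R1→Eg (+1); total 5.
No residual In→Eg path; max flow = 5.
Certifying cut of size 5: {In→A, In→D, In→E, In→Eg, In→F}.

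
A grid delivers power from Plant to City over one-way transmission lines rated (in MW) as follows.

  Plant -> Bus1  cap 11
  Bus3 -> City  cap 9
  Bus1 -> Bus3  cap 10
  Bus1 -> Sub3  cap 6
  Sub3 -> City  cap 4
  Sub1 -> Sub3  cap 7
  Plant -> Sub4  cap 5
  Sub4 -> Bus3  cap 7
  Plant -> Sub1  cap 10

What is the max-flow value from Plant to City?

Augment Plant→Sub4→Bus3→City: bottleneck 5, flow now 5.
Augment Plant→Bus1→Sub3→City: bottleneck 4, flow now 9.
Augment Plant→Bus1→Bus3→City: bottleneck 4, flow now 13.
No augmenting path remains; maximum flow = 13.
In the residual graph, reachable from Plant: {Plant, Sub4, Bus1, Sub1, Sub3, Bus3}.
Min-cut edges: Sub3→City (4), Bus3→City (9); capacity 4 + 9 = 13.
This cut is saturated, so no flow can exceed 13.

13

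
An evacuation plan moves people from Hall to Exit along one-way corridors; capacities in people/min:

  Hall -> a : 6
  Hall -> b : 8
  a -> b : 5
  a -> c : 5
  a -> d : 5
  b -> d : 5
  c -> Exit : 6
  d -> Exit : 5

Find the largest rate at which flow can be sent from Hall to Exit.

Augment Hall→a→c→Exit: bottleneck 5, flow now 5.
Augment Hall→a→d→Exit: bottleneck 1, flow now 6.
Augment Hall→b→d→Exit: bottleneck 4, flow now 10.
No augmenting path remains; maximum flow = 10.
In the residual graph, reachable from Hall: {Hall, a, b, d}.
Min-cut edges: a→c (5), d→Exit (5); capacity 5 + 5 = 10.
This cut is saturated, so no flow can exceed 10.

10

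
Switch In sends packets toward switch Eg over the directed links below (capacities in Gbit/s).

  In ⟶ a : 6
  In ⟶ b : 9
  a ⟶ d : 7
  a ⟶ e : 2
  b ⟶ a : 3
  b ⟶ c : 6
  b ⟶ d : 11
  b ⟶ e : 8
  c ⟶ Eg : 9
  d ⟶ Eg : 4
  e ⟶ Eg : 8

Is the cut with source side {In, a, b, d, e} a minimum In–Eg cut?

Given cut capacity: 6 + 4 + 8 = 18.
Augment In→a→d→Eg: bottleneck 4, flow now 4.
Augment In→a→e→Eg: bottleneck 2, flow now 6.
Augment In→b→c→Eg: bottleneck 6, flow now 12.
Augment In→b→e→Eg: bottleneck 3, flow now 15.
No augmenting path remains; maximum flow = 15.
In the residual graph, reachable from In: {In}.
Min-cut edges: In→a (6), In→b (9); capacity 6 + 9 = 15.
Cut capacity 18 exceeds the max flow 15, so it is not minimum.

No — its capacity is 18, but the minimum cut has capacity 15.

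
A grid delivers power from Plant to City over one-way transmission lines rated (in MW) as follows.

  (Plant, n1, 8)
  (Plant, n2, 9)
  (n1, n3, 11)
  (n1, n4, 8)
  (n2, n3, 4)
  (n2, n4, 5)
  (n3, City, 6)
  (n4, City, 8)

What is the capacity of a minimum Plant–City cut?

Augment Plant→n1→n3→City: bottleneck 6, flow now 6.
Augment Plant→n1→n4→City: bottleneck 2, flow now 8.
Augment Plant→n2→n4→City: bottleneck 5, flow now 13.
Augment Plant→n2→n3→n1→n4→City: bottleneck 1, flow now 14. (uses reverse residual edge)
No augmenting path remains; maximum flow = 14.
By max-flow min-cut, the minimum cut capacity equals the max flow.
In the residual graph, reachable from Plant: {Plant, n1, n2, n3, n4}.
Min-cut edges: n3→City (6), n4→City (8); capacity 6 + 8 = 14.

14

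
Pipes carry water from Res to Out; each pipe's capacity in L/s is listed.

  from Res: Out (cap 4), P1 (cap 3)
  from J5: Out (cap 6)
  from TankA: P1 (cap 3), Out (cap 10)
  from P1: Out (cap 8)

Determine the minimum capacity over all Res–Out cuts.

7

Augment Res→Out: bottleneck 4, flow now 4.
Augment Res→P1→Out: bottleneck 3, flow now 7.
No augmenting path remains; maximum flow = 7.
By max-flow min-cut, the minimum cut capacity equals the max flow.
In the residual graph, reachable from Res: {Res}.
Min-cut edges: Res→P1 (3), Res→Out (4); capacity 3 + 4 = 7.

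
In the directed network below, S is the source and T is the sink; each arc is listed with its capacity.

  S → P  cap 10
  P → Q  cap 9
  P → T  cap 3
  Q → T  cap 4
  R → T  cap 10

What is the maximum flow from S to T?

Augment S→P→T: bottleneck 3, flow now 3.
Augment S→P→Q→T: bottleneck 4, flow now 7.
No augmenting path remains; maximum flow = 7.
In the residual graph, reachable from S: {S, P, Q}.
Min-cut edges: P→T (3), Q→T (4); capacity 3 + 4 = 7.
This cut is saturated, so no flow can exceed 7.

7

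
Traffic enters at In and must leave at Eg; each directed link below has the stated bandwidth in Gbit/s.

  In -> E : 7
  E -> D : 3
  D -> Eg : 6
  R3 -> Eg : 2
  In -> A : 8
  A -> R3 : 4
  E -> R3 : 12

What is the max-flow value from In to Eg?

Augment In→A→R3→Eg: bottleneck 2, flow now 2.
Augment In→E→D→Eg: bottleneck 3, flow now 5.
No augmenting path remains; maximum flow = 5.
In the residual graph, reachable from In: {In, A, E, R3}.
Min-cut edges: E→D (3), R3→Eg (2); capacity 3 + 2 = 5.
This cut is saturated, so no flow can exceed 5.

5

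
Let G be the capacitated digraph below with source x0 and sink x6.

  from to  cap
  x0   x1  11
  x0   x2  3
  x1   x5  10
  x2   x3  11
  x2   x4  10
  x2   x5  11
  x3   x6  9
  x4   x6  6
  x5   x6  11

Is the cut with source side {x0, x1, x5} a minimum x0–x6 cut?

Given cut capacity: 3 + 11 = 14.
Augment x0→x1→x5→x6: bottleneck 10, flow now 10.
Augment x0→x2→x3→x6: bottleneck 3, flow now 13.
No augmenting path remains; maximum flow = 13.
In the residual graph, reachable from x0: {x0, x1}.
Min-cut edges: x0→x2 (3), x1→x5 (10); capacity 3 + 10 = 13.
Cut capacity 14 exceeds the max flow 13, so it is not minimum.

No — its capacity is 14, but the minimum cut has capacity 13.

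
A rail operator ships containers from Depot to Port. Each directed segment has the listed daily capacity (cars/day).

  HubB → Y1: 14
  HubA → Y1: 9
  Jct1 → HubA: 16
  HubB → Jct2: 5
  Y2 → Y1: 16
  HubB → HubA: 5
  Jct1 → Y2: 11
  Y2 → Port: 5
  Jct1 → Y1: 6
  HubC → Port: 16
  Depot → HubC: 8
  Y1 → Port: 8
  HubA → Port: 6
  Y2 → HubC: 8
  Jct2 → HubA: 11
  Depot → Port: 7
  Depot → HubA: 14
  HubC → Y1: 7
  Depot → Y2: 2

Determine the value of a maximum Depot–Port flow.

Augment Depot→Port: bottleneck 7, flow now 7.
Augment Depot→Y2→Port: bottleneck 2, flow now 9.
Augment Depot→HubA→Port: bottleneck 6, flow now 15.
Augment Depot→HubC→Port: bottleneck 8, flow now 23.
Augment Depot→HubA→Y1→Port: bottleneck 8, flow now 31.
No augmenting path remains; maximum flow = 31.
In the residual graph, reachable from Depot: {Depot}.
Min-cut edges: Depot→Y2 (2), Depot→HubA (14), Depot→HubC (8), Depot→Port (7); capacity 2 + 14 + 8 + 7 = 31.
This cut is saturated, so no flow can exceed 31.

31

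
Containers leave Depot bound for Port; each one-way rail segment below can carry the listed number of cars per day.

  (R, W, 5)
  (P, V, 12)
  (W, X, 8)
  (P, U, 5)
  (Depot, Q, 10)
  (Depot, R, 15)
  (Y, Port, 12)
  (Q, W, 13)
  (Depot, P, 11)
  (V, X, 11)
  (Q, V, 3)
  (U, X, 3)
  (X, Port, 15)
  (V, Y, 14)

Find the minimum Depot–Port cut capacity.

Augment Depot→P→U→X→Port: bottleneck 3, flow now 3.
Augment Depot→P→V→X→Port: bottleneck 8, flow now 11.
Augment Depot→Q→V→X→Port: bottleneck 3, flow now 14.
Augment Depot→Q→W→X→Port: bottleneck 1, flow now 15.
Augment Depot→Q→W→X→V→Y→Port: bottleneck 6, flow now 21. (uses reverse residual edge)
Augment Depot→R→W→X→V→Y→Port: bottleneck 1, flow now 22. (uses reverse residual edge)
No augmenting path remains; maximum flow = 22.
By max-flow min-cut, the minimum cut capacity equals the max flow.
In the residual graph, reachable from Depot: {Depot, Q, R, W}.
Min-cut edges: Depot→P (11), Q→V (3), W→X (8); capacity 11 + 3 + 8 = 22.

22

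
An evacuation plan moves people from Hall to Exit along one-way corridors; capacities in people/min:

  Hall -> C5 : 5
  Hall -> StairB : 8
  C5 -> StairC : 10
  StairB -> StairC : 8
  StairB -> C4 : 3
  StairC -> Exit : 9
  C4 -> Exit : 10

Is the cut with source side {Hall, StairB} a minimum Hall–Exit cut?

Given cut capacity: 5 + 8 + 3 = 16.
Augment Hall→C5→StairC→Exit: bottleneck 5, flow now 5.
Augment Hall→StairB→StairC→Exit: bottleneck 4, flow now 9.
Augment Hall→StairB→C4→Exit: bottleneck 3, flow now 12.
No augmenting path remains; maximum flow = 12.
In the residual graph, reachable from Hall: {Hall, C5, StairB, StairC}.
Min-cut edges: StairB→C4 (3), StairC→Exit (9); capacity 3 + 9 = 12.
Cut capacity 16 exceeds the max flow 12, so it is not minimum.

No — its capacity is 16, but the minimum cut has capacity 12.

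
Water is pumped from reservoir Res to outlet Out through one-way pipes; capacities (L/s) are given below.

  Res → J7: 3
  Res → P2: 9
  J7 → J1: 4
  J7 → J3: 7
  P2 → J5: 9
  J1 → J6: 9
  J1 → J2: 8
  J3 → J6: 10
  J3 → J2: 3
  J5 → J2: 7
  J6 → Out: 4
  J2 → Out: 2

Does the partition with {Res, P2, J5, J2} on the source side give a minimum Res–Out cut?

Yes — it is a minimum cut (capacity 5).

Given cut capacity: 3 + 2 = 5.
Augment Res→J7→J1→J6→Out: bottleneck 3, flow now 3.
Augment Res→P2→J5→J2→Out: bottleneck 2, flow now 5.
No augmenting path remains; maximum flow = 5.
Cut capacity 5 equals the max flow, so it is a minimum cut.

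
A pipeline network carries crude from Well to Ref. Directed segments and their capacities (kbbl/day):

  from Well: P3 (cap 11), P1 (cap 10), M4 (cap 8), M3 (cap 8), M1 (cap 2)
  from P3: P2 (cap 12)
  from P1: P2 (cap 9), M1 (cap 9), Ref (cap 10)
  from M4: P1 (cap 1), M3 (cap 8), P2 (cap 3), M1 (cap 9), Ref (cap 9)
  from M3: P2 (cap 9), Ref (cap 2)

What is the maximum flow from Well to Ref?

20

Augment Well→P1→Ref: bottleneck 10, flow now 10.
Augment Well→M4→Ref: bottleneck 8, flow now 18.
Augment Well→M3→Ref: bottleneck 2, flow now 20.
No augmenting path remains; maximum flow = 20.
In the residual graph, reachable from Well: {Well, P3, M3, P2, M1}.
Min-cut edges: Well→P1 (10), Well→M4 (8), M3→Ref (2); capacity 10 + 8 + 2 = 20.
This cut is saturated, so no flow can exceed 20.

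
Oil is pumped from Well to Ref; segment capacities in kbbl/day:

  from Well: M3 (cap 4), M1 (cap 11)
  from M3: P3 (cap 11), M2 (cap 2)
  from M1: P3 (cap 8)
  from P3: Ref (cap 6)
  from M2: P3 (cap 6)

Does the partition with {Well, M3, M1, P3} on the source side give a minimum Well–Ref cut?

No — its capacity is 8, but the minimum cut has capacity 6.

Given cut capacity: 2 + 6 = 8.
Augment Well→M3→P3→Ref: bottleneck 4, flow now 4.
Augment Well→M1→P3→Ref: bottleneck 2, flow now 6.
No augmenting path remains; maximum flow = 6.
In the residual graph, reachable from Well: {Well, M3, M1, P3, M2}.
Min-cut edges: P3→Ref (6); capacity 6 = 6.
Cut capacity 8 exceeds the max flow 6, so it is not minimum.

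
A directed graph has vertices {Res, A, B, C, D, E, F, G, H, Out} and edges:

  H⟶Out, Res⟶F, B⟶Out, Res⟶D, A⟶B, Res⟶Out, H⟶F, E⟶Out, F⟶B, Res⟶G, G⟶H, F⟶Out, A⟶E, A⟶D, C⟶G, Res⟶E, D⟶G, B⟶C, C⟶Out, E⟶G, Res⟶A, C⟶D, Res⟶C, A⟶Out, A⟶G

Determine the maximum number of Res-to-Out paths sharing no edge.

Assign every edge capacity 1; by Menger, the answer equals the max flow.
Path Res→Out (+1); total 1.
Path Res→A→Out (+1); total 2.
Path Res→C→Out (+1); total 3.
Path Res→E→Out (+1); total 4.
Path Res→F→Out (+1); total 5.
Path Res→G→H→Out (+1); total 6.
No residual Res→Out path; max flow = 6.
Certifying cut of size 6: {G→H, Res→A, Res→C, Res→E, Res→F, Res→Out}.

6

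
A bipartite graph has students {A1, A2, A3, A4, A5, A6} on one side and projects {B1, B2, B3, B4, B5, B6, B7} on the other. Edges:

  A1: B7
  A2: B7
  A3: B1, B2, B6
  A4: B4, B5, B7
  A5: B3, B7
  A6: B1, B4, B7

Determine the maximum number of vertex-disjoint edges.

5

Unit-capacity flow: source→left, listed edges, right→sink; max matching = max flow.
Augmenting path A1→B7 (+1); matched 1.
Augmenting path A3→B1 (+1); matched 2.
Augmenting path A4→B4 (+1); matched 3.
Augmenting path A5→B3 (+1); matched 4.
Augmenting path A6→B1→A3→B2 (+1); matched 5.
No augmenting path remains; maximum matching = 5.
König certificate: {A3, A4, A5, A6, B7} is a vertex cover of size 5 (every listed pair touches it), so no matching can be larger.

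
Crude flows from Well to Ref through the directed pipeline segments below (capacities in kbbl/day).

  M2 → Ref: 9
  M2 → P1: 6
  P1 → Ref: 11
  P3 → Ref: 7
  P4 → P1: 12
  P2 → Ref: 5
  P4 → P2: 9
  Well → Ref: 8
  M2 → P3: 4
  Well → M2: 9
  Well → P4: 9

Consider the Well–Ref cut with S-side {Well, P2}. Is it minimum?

Given cut capacity: 9 + 9 + 8 + 5 = 31.
Augment Well→Ref: bottleneck 8, flow now 8.
Augment Well→M2→Ref: bottleneck 9, flow now 17.
Augment Well→P4→P2→Ref: bottleneck 5, flow now 22.
Augment Well→P4→P1→Ref: bottleneck 4, flow now 26.
No augmenting path remains; maximum flow = 26.
In the residual graph, reachable from Well: {Well}.
Min-cut edges: Well→P4 (9), Well→M2 (9), Well→Ref (8); capacity 9 + 9 + 8 = 26.
Cut capacity 31 exceeds the max flow 26, so it is not minimum.

No — its capacity is 31, but the minimum cut has capacity 26.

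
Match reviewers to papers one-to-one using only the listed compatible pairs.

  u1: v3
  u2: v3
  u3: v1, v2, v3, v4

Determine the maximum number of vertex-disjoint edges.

Unit-capacity flow: source→left, listed edges, right→sink; max matching = max flow.
Augmenting path u1→v3 (+1); matched 1.
Augmenting path u3→v1 (+1); matched 2.
No augmenting path remains; maximum matching = 2.
König certificate: {u3, v3} is a vertex cover of size 2 (every listed pair touches it), so no matching can be larger.

2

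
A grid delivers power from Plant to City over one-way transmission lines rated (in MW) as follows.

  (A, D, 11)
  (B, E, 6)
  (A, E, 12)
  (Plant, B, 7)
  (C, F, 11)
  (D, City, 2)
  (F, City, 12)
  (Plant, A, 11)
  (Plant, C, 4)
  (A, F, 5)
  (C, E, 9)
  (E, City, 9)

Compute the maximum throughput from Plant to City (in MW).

Augment Plant→A→D→City: bottleneck 2, flow now 2.
Augment Plant→A→E→City: bottleneck 9, flow now 11.
Augment Plant→C→F→City: bottleneck 4, flow now 15.
Augment Plant→B→E→A→F→City: bottleneck 5, flow now 20. (uses reverse residual edge)
No augmenting path remains; maximum flow = 20.
In the residual graph, reachable from Plant: {Plant, A, B, D, E}.
Min-cut edges: Plant→C (4), A→F (5), D→City (2), E→City (9); capacity 4 + 5 + 2 + 9 = 20.
This cut is saturated, so no flow can exceed 20.

20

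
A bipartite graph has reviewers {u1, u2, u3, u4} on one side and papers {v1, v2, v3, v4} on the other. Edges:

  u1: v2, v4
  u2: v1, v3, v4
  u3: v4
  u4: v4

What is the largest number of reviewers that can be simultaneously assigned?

3

Unit-capacity flow: source→left, listed edges, right→sink; max matching = max flow.
Augmenting path u1→v2 (+1); matched 1.
Augmenting path u2→v1 (+1); matched 2.
Augmenting path u3→v4 (+1); matched 3.
No augmenting path remains; maximum matching = 3.
König certificate: {u1, u2, v4} is a vertex cover of size 3 (every listed pair touches it), so no matching can be larger.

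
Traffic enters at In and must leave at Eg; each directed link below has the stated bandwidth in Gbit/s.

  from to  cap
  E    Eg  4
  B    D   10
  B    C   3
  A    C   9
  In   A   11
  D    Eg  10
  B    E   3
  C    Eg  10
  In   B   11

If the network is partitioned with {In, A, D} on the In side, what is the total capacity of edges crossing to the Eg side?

30

Edges leaving {In, A, D}: In→B (11), A→C (9), D→Eg (10).
Cut capacity = 11 + 9 + 10 = 30.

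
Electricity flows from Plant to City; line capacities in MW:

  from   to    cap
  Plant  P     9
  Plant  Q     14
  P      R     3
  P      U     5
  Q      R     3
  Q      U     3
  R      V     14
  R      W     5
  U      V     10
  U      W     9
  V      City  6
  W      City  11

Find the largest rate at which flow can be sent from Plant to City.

14

Augment Plant→P→R→V→City: bottleneck 3, flow now 3.
Augment Plant→P→U→V→City: bottleneck 3, flow now 6.
Augment Plant→P→U→W→City: bottleneck 2, flow now 8.
Augment Plant→Q→R→W→City: bottleneck 3, flow now 11.
Augment Plant→Q→U→W→City: bottleneck 3, flow now 14.
No augmenting path remains; maximum flow = 14.
In the residual graph, reachable from Plant: {Plant, P, Q}.
Min-cut edges: P→R (3), P→U (5), Q→R (3), Q→U (3); capacity 3 + 5 + 3 + 3 = 14.
This cut is saturated, so no flow can exceed 14.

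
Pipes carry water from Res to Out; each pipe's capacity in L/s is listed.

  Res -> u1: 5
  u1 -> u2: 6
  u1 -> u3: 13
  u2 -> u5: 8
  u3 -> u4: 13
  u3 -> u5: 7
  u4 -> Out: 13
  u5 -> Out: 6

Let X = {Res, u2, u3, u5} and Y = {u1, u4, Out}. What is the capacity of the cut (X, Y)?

24

Edges leaving {Res, u2, u3, u5}: Res→u1 (5), u3→u4 (13), u5→Out (6).
Cut capacity = 5 + 13 + 6 = 24.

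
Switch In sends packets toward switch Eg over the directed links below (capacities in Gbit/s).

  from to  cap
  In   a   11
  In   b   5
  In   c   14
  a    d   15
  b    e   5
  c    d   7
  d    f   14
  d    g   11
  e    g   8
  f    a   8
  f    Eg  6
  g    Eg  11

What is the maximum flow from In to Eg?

17

Augment In→a→d→f→Eg: bottleneck 6, flow now 6.
Augment In→a→d→g→Eg: bottleneck 5, flow now 11.
Augment In→b→e→g→Eg: bottleneck 5, flow now 16.
Augment In→c→d→g→Eg: bottleneck 1, flow now 17.
No augmenting path remains; maximum flow = 17.
In the residual graph, reachable from In: {In, a, b, c, d, e, f, g}.
Min-cut edges: f→Eg (6), g→Eg (11); capacity 6 + 11 = 17.
This cut is saturated, so no flow can exceed 17.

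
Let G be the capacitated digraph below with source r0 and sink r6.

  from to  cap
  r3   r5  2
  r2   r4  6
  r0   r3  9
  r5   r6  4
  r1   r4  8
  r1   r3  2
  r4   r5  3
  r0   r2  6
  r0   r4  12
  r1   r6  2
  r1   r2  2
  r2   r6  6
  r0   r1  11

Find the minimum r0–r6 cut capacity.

12

Augment r0→r1→r6: bottleneck 2, flow now 2.
Augment r0→r2→r6: bottleneck 6, flow now 8.
Augment r0→r3→r5→r6: bottleneck 2, flow now 10.
Augment r0→r4→r5→r6: bottleneck 2, flow now 12.
No augmenting path remains; maximum flow = 12.
By max-flow min-cut, the minimum cut capacity equals the max flow.
In the residual graph, reachable from r0: {r0, r1, r2, r3, r4, r5}.
Min-cut edges: r1→r6 (2), r2→r6 (6), r5→r6 (4); capacity 2 + 6 + 4 = 12.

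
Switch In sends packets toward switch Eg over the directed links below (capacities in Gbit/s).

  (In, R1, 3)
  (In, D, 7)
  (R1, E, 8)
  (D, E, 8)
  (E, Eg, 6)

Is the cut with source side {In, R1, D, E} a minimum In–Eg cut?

Given cut capacity: 6 = 6.
Augment In→R1→E→Eg: bottleneck 3, flow now 3.
Augment In→D→E→Eg: bottleneck 3, flow now 6.
No augmenting path remains; maximum flow = 6.
Cut capacity 6 equals the max flow, so it is a minimum cut.

Yes — it is a minimum cut (capacity 6).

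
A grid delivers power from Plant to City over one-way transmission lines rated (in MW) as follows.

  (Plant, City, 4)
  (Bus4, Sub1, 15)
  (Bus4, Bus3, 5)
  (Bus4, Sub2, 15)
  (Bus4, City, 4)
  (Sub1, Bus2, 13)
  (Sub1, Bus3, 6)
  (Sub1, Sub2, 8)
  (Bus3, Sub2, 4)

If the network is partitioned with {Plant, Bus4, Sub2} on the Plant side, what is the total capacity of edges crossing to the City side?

28

Edges leaving {Plant, Bus4, Sub2}: Plant→City (4), Bus4→Sub1 (15), Bus4→Bus3 (5), Bus4→City (4).
Cut capacity = 4 + 15 + 5 + 4 = 28.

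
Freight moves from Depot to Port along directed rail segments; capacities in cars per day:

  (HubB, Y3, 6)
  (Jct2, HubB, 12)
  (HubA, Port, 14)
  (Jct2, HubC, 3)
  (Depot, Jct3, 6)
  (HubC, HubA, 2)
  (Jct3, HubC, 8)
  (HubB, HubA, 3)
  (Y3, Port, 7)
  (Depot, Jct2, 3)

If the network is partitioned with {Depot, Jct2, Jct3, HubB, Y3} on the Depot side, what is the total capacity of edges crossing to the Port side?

Edges leaving {Depot, Jct2, Jct3, HubB, Y3}: Jct2→HubC (3), Jct3→HubC (8), HubB→HubA (3), Y3→Port (7).
Cut capacity = 3 + 8 + 3 + 7 = 21.

21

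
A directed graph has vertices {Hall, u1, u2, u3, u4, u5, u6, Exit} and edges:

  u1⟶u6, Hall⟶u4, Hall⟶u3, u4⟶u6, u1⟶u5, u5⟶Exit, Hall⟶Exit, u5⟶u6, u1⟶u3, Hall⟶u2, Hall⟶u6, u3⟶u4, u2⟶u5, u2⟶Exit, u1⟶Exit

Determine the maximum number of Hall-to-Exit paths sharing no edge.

2

Assign every edge capacity 1; by Menger, the answer equals the max flow.
Path Hall→Exit (+1); total 1.
Path Hall→u2→Exit (+1); total 2.
No residual Hall→Exit path; max flow = 2.
Certifying cut of size 2: {Hall→Exit, Hall→u2}.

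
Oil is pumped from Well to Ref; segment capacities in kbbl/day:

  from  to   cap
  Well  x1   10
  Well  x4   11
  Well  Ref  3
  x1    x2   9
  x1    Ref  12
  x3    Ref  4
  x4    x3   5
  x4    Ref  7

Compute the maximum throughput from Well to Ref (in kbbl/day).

Augment Well→Ref: bottleneck 3, flow now 3.
Augment Well→x1→Ref: bottleneck 10, flow now 13.
Augment Well→x4→Ref: bottleneck 7, flow now 20.
Augment Well→x4→x3→Ref: bottleneck 4, flow now 24.
No augmenting path remains; maximum flow = 24.
In the residual graph, reachable from Well: {Well}.
Min-cut edges: Well→x1 (10), Well→x4 (11), Well→Ref (3); capacity 10 + 11 + 3 = 24.
This cut is saturated, so no flow can exceed 24.

24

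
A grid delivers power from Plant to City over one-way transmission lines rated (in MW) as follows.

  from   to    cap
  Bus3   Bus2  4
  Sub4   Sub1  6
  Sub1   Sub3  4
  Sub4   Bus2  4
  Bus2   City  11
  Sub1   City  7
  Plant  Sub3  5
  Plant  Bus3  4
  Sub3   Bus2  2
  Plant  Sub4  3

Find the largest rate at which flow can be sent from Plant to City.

Augment Plant→Sub4→Bus2→City: bottleneck 3, flow now 3.
Augment Plant→Bus3→Bus2→City: bottleneck 4, flow now 7.
Augment Plant→Sub3→Bus2→City: bottleneck 2, flow now 9.
No augmenting path remains; maximum flow = 9.
In the residual graph, reachable from Plant: {Plant, Sub3}.
Min-cut edges: Plant→Sub4 (3), Plant→Bus3 (4), Sub3→Bus2 (2); capacity 3 + 4 + 2 = 9.
This cut is saturated, so no flow can exceed 9.

9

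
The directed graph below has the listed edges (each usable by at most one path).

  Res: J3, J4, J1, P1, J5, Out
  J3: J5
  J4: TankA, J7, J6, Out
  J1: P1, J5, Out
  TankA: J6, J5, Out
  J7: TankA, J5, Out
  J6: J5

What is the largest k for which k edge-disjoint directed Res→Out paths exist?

3

Assign every edge capacity 1; by Menger, the answer equals the max flow.
Path Res→Out (+1); total 1.
Path Res→J4→Out (+1); total 2.
Path Res→J1→Out (+1); total 3.
No residual Res→Out path; max flow = 3.
Certifying cut of size 3: {Res→J1, Res→J4, Res→Out}.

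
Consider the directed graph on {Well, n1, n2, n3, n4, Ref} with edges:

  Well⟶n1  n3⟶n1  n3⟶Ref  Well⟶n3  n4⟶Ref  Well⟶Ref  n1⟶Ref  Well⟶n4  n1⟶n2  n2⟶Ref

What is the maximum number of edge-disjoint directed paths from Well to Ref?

Assign every edge capacity 1; by Menger, the answer equals the max flow.
Path Well→Ref (+1); total 1.
Path Well→n1→Ref (+1); total 2.
Path Well→n3→Ref (+1); total 3.
Path Well→n4→Ref (+1); total 4.
No residual Well→Ref path; max flow = 4.
Certifying cut of size 4: {Well→Ref, Well→n1, Well→n3, Well→n4}.

4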